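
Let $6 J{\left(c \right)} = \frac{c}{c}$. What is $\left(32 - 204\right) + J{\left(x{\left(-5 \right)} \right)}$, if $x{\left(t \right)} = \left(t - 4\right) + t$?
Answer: $- \frac{1031}{6} \approx -171.83$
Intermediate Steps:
$x{\left(t \right)} = -4 + 2 t$ ($x{\left(t \right)} = \left(-4 + t\right) + t = -4 + 2 t$)
$J{\left(c \right)} = \frac{1}{6}$ ($J{\left(c \right)} = \frac{c \frac{1}{c}}{6} = \frac{1}{6} \cdot 1 = \frac{1}{6}$)
$\left(32 - 204\right) + J{\left(x{\left(-5 \right)} \right)} = \left(32 - 204\right) + \frac{1}{6} = -172 + \frac{1}{6} = - \frac{1031}{6}$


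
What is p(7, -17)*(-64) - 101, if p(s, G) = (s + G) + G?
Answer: 1627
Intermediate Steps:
p(s, G) = s + 2*G (p(s, G) = (G + s) + G = s + 2*G)
p(7, -17)*(-64) - 101 = (7 + 2*(-17))*(-64) - 101 = (7 - 34)*(-64) - 101 = -27*(-64) - 101 = 1728 - 101 = 1627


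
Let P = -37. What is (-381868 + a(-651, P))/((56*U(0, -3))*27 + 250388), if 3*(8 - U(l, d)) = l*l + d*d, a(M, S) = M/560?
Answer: -30549533/20635840 ≈ -1.4804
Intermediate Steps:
a(M, S) = M/560 (a(M, S) = M*(1/560) = M/560)
U(l, d) = 8 - d²/3 - l²/3 (U(l, d) = 8 - (l*l + d*d)/3 = 8 - (l² + d²)/3 = 8 - (d² + l²)/3 = 8 + (-d²/3 - l²/3) = 8 - d²/3 - l²/3)
(-381868 + a(-651, P))/((56*U(0, -3))*27 + 250388) = (-381868 + (1/560)*(-651))/((56*(8 - ⅓*(-3)² - ⅓*0²))*27 + 250388) = (-381868 - 93/80)/((56*(8 - ⅓*9 - ⅓*0))*27 + 250388) = -30549533/(80*((56*(8 - 3 + 0))*27 + 250388)) = -30549533/(80*((56*5)*27 + 250388)) = -30549533/(80*(280*27 + 250388)) = -30549533/(80*(7560 + 250388)) = -30549533/80/257948 = -30549533/80*1/257948 = -30549533/20635840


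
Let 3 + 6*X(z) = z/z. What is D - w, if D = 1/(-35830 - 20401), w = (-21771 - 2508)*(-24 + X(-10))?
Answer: -33220656260/56231 ≈ -5.9079e+5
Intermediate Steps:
X(z) = -1/3 (X(z) = -1/2 + (z/z)/6 = -1/2 + (1/6)*1 = -1/2 + 1/6 = -1/3)
w = 590789 (w = (-21771 - 2508)*(-24 - 1/3) = -24279*(-73/3) = 590789)
D = -1/56231 (D = 1/(-56231) = -1/56231 ≈ -1.7784e-5)
D - w = -1/56231 - 1*590789 = -1/56231 - 590789 = -33220656260/56231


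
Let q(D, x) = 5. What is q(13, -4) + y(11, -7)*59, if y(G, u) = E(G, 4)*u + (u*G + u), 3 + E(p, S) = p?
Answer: -8255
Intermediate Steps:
E(p, S) = -3 + p
y(G, u) = u + G*u + u*(-3 + G) (y(G, u) = (-3 + G)*u + (u*G + u) = u*(-3 + G) + (G*u + u) = u*(-3 + G) + (u + G*u) = u + G*u + u*(-3 + G))
q(13, -4) + y(11, -7)*59 = 5 + (2*(-7)*(-1 + 11))*59 = 5 + (2*(-7)*10)*59 = 5 - 140*59 = 5 - 8260 = -8255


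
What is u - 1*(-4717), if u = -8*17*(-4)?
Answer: 5261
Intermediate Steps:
u = 544 (u = -136*(-4) = 544)
u - 1*(-4717) = 544 - 1*(-4717) = 544 + 4717 = 5261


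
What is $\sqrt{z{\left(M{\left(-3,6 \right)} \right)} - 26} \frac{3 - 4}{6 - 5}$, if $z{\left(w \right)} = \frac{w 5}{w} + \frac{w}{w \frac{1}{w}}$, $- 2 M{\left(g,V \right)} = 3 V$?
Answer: $- i \sqrt{30} \approx - 5.4772 i$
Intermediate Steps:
$M{\left(g,V \right)} = - \frac{3 V}{2}$
$z{\left(w \right)} = 5 + w$ ($z{\left(w \right)} = \frac{5 w}{w} + \frac{w}{1} = 5 + w 1 = 5 + w$)
$\sqrt{z{\left(M{\left(-3,6 \right)} \right)} - 26} \frac{3 - 4}{6 - 5} = \sqrt{\left(5 - 9\right) - 26} \frac{3 - 4}{6 - 5} = \sqrt{\left(5 - 9\right) - 26} \left(- 1^{-1}\right) = \sqrt{-4 - 26} \left(\left(-1\right) 1\right) = \sqrt{-30} \left(-1\right) = i \sqrt{30} \left(-1\right) = - i \sqrt{30}$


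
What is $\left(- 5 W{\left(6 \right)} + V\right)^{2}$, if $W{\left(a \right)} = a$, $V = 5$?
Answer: $625$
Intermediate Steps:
$\left(- 5 W{\left(6 \right)} + V\right)^{2} = \left(\left(-5\right) 6 + 5\right)^{2} = \left(-30 + 5\right)^{2} = \left(-25\right)^{2} = 625$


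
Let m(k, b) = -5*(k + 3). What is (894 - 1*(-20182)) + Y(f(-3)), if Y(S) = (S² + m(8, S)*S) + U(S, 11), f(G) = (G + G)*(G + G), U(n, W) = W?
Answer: 20403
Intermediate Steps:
f(G) = 4*G² (f(G) = (2*G)*(2*G) = 4*G²)
m(k, b) = -15 - 5*k (m(k, b) = -5*(3 + k) = -15 - 5*k)
Y(S) = 11 + S² - 55*S (Y(S) = (S² + (-15 - 5*8)*S) + 11 = (S² + (-15 - 40)*S) + 11 = (S² - 55*S) + 11 = 11 + S² - 55*S)
(894 - 1*(-20182)) + Y(f(-3)) = (894 - 1*(-20182)) + (11 + (4*(-3)²)² - 220*(-3)²) = (894 + 20182) + (11 + (4*9)² - 220*9) = 21076 + (11 + 36² - 55*36) = 21076 + (11 + 1296 - 1980) = 21076 - 673 = 20403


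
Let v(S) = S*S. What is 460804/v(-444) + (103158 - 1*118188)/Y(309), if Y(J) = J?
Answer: -235047137/5076252 ≈ -46.303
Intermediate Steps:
v(S) = S²
460804/v(-444) + (103158 - 1*118188)/Y(309) = 460804/((-444)²) + (103158 - 1*118188)/309 = 460804/197136 + (103158 - 118188)*(1/309) = 460804*(1/197136) - 15030*1/309 = 115201/49284 - 5010/103 = -235047137/5076252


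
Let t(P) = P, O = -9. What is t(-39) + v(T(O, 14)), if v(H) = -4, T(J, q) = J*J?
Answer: -43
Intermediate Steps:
T(J, q) = J**2
t(-39) + v(T(O, 14)) = -39 - 4 = -43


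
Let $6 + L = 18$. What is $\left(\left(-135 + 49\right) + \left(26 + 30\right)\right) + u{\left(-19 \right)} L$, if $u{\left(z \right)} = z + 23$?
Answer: $18$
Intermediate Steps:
$u{\left(z \right)} = 23 + z$
$L = 12$ ($L = -6 + 18 = 12$)
$\left(\left(-135 + 49\right) + \left(26 + 30\right)\right) + u{\left(-19 \right)} L = \left(\left(-135 + 49\right) + \left(26 + 30\right)\right) + \left(23 - 19\right) 12 = \left(-86 + 56\right) + 4 \cdot 12 = -30 + 48 = 18$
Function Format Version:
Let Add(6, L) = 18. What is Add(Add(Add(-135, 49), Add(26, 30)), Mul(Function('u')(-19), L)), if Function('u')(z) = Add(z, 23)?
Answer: 18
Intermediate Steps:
Function('u')(z) = Add(23, z)
L = 12 (L = Add(-6, 18) = 12)
Add(Add(Add(-135, 49), Add(26, 30)), Mul(Function('u')(-19), L)) = Add(Add(Add(-135, 49), Add(26, 30)), Mul(Add(23, -19), 12)) = Add(Add(-86, 56), Mul(4, 12)) = Add(-30, 48) = 18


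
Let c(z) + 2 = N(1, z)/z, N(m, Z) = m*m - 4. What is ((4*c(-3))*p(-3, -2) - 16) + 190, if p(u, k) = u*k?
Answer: 150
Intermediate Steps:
p(u, k) = k*u
N(m, Z) = -4 + m**2 (N(m, Z) = m**2 - 4 = -4 + m**2)
c(z) = -2 - 3/z (c(z) = -2 + (-4 + 1**2)/z = -2 + (-4 + 1)/z = -2 - 3/z)
((4*c(-3))*p(-3, -2) - 16) + 190 = ((4*(-2 - 3/(-3)))*(-2*(-3)) - 16) + 190 = ((4*(-2 - 3*(-1/3)))*6 - 16) + 190 = ((4*(-2 + 1))*6 - 16) + 190 = ((4*(-1))*6 - 16) + 190 = (-4*6 - 16) + 190 = (-24 - 16) + 190 = -40 + 190 = 150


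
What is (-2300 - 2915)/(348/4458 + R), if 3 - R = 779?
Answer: 774949/115302 ≈ 6.7210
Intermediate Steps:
R = -776 (R = 3 - 1*779 = 3 - 779 = -776)
(-2300 - 2915)/(348/4458 + R) = (-2300 - 2915)/(348/4458 - 776) = -5215/(348*(1/4458) - 776) = -5215/(58/743 - 776) = -5215/(-576510/743) = -5215*(-743/576510) = 774949/115302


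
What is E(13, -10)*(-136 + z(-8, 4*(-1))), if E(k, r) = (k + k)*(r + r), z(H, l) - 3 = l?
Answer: 71240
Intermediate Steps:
z(H, l) = 3 + l
E(k, r) = 4*k*r (E(k, r) = (2*k)*(2*r) = 4*k*r)
E(13, -10)*(-136 + z(-8, 4*(-1))) = (4*13*(-10))*(-136 + (3 + 4*(-1))) = -520*(-136 + (3 - 4)) = -520*(-136 - 1) = -520*(-137) = 71240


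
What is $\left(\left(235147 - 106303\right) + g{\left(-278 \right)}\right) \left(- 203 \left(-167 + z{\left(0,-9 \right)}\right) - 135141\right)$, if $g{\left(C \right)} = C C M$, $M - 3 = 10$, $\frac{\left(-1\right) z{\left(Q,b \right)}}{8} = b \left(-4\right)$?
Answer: $-48488135936$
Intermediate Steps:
$z{\left(Q,b \right)} = 32 b$ ($z{\left(Q,b \right)} = - 8 b \left(-4\right) = - 8 \left(- 4 b\right) = 32 b$)
$M = 13$ ($M = 3 + 10 = 13$)
$g{\left(C \right)} = 13 C^{2}$ ($g{\left(C \right)} = C C 13 = C^{2} \cdot 13 = 13 C^{2}$)
$\left(\left(235147 - 106303\right) + g{\left(-278 \right)}\right) \left(- 203 \left(-167 + z{\left(0,-9 \right)}\right) - 135141\right) = \left(\left(235147 - 106303\right) + 13 \left(-278\right)^{2}\right) \left(- 203 \left(-167 + 32 \left(-9\right)\right) - 135141\right) = \left(128844 + 13 \cdot 77284\right) \left(- 203 \left(-167 - 288\right) - 135141\right) = \left(128844 + 1004692\right) \left(\left(-203\right) \left(-455\right) - 135141\right) = 1133536 \left(92365 - 135141\right) = 1133536 \left(-42776\right) = -48488135936$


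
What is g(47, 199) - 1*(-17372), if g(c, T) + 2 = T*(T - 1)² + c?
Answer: 7819013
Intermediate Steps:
g(c, T) = -2 + c + T*(-1 + T)² (g(c, T) = -2 + (T*(T - 1)² + c) = -2 + (T*(-1 + T)² + c) = -2 + (c + T*(-1 + T)²) = -2 + c + T*(-1 + T)²)
g(47, 199) - 1*(-17372) = (-2 + 47 + 199*(-1 + 199)²) - 1*(-17372) = (-2 + 47 + 199*198²) + 17372 = (-2 + 47 + 199*39204) + 17372 = (-2 + 47 + 7801596) + 17372 = 7801641 + 17372 = 7819013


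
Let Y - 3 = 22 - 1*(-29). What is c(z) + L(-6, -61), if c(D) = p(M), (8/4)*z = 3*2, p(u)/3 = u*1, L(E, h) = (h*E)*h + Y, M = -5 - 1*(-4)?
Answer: -22275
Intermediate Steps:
Y = 54 (Y = 3 + (22 - 1*(-29)) = 3 + (22 + 29) = 3 + 51 = 54)
M = -1 (M = -5 + 4 = -1)
L(E, h) = 54 + E*h² (L(E, h) = (h*E)*h + 54 = (E*h)*h + 54 = E*h² + 54 = 54 + E*h²)
p(u) = 3*u (p(u) = 3*(u*1) = 3*u)
z = 3 (z = (3*2)/2 = (½)*6 = 3)
c(D) = -3 (c(D) = 3*(-1) = -3)
c(z) + L(-6, -61) = -3 + (54 - 6*(-61)²) = -3 + (54 - 6*3721) = -3 + (54 - 22326) = -3 - 22272 = -22275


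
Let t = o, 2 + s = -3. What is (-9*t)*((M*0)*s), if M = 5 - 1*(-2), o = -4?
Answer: 0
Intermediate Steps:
s = -5 (s = -2 - 3 = -5)
M = 7 (M = 5 + 2 = 7)
t = -4
(-9*t)*((M*0)*s) = (-9*(-4))*((7*0)*(-5)) = 36*(0*(-5)) = 36*0 = 0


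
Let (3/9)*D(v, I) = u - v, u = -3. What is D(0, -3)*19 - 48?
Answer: -219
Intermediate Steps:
D(v, I) = -9 - 3*v (D(v, I) = 3*(-3 - v) = -9 - 3*v)
D(0, -3)*19 - 48 = (-9 - 3*0)*19 - 48 = (-9 + 0)*19 - 48 = -9*19 - 48 = -171 - 48 = -219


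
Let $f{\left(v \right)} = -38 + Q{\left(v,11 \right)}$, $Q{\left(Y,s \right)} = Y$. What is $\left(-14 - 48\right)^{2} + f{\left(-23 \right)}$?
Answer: $3783$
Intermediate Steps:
$f{\left(v \right)} = -38 + v$
$\left(-14 - 48\right)^{2} + f{\left(-23 \right)} = \left(-14 - 48\right)^{2} - 61 = \left(-62\right)^{2} - 61 = 3844 - 61 = 3783$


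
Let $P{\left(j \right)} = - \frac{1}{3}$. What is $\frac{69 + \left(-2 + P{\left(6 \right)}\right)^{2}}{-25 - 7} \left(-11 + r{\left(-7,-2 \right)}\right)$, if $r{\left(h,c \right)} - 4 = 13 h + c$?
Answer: $\frac{8375}{36} \approx 232.64$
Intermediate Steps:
$P{\left(j \right)} = - \frac{1}{3}$ ($P{\left(j \right)} = \left(-1\right) \frac{1}{3} = - \frac{1}{3}$)
$r{\left(h,c \right)} = 4 + c + 13 h$ ($r{\left(h,c \right)} = 4 + \left(13 h + c\right) = 4 + \left(c + 13 h\right) = 4 + c + 13 h$)
$\frac{69 + \left(-2 + P{\left(6 \right)}\right)^{2}}{-25 - 7} \left(-11 + r{\left(-7,-2 \right)}\right) = \frac{69 + \left(-2 - \frac{1}{3}\right)^{2}}{-25 - 7} \left(-11 + \left(4 - 2 + 13 \left(-7\right)\right)\right) = \frac{69 + \left(- \frac{7}{3}\right)^{2}}{-32} \left(-11 - 89\right) = \left(69 + \frac{49}{9}\right) \left(- \frac{1}{32}\right) \left(-11 - 89\right) = \frac{670}{9} \left(- \frac{1}{32}\right) \left(-100\right) = \left(- \frac{335}{144}\right) \left(-100\right) = \frac{8375}{36}$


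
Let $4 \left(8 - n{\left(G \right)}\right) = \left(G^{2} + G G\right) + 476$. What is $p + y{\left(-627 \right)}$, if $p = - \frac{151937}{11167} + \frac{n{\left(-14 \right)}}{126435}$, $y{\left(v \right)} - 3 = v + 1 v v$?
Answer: $\frac{554158457672227}{1411899645} \approx 3.9249 \cdot 10^{5}$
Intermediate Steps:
$n{\left(G \right)} = -111 - \frac{G^{2}}{2}$ ($n{\left(G \right)} = 8 - \frac{\left(G^{2} + G G\right) + 476}{4} = 8 - \frac{\left(G^{2} + G^{2}\right) + 476}{4} = 8 - \frac{2 G^{2} + 476}{4} = 8 - \frac{476 + 2 G^{2}}{4} = 8 - \left(119 + \frac{G^{2}}{2}\right) = -111 - \frac{G^{2}}{2}$)
$y{\left(v \right)} = 3 + v + v^{2}$ ($y{\left(v \right)} = 3 + \left(v + 1 v v\right) = 3 + \left(v + v v\right) = 3 + \left(v + v^{2}\right) = 3 + v + v^{2}$)
$p = - \frac{19212488498}{1411899645}$ ($p = - \frac{151937}{11167} + \frac{-111 - \frac{\left(-14\right)^{2}}{2}}{126435} = \left(-151937\right) \frac{1}{11167} + \left(-111 - 98\right) \frac{1}{126435} = - \frac{151937}{11167} + \left(-111 - 98\right) \frac{1}{126435} = - \frac{151937}{11167} - \frac{209}{126435} = - \frac{19212488498}{1411899645} \approx -13.608$)
$p + y{\left(-627 \right)} = - \frac{19212488498}{1411899645} + \left(3 - 627 + \left(-627\right)^{2}\right) = - \frac{19212488498}{1411899645} + \left(3 - 627 + 393129\right) = - \frac{19212488498}{1411899645} + 392505 = \frac{554158457672227}{1411899645}$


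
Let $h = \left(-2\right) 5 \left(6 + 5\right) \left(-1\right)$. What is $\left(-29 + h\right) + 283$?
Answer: $364$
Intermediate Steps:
$h = 110$ ($h = - 10 \cdot 11 \left(-1\right) = \left(-10\right) \left(-11\right) = 110$)
$\left(-29 + h\right) + 283 = \left(-29 + 110\right) + 283 = 81 + 283 = 364$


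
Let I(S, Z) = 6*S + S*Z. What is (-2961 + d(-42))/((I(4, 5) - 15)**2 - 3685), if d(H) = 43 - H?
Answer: 719/711 ≈ 1.0113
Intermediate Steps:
(-2961 + d(-42))/((I(4, 5) - 15)**2 - 3685) = (-2961 + (43 - 1*(-42)))/((4*(6 + 5) - 15)**2 - 3685) = (-2961 + (43 + 42))/((4*11 - 15)**2 - 3685) = (-2961 + 85)/((44 - 15)**2 - 3685) = -2876/(29**2 - 3685) = -2876/(841 - 3685) = -2876/(-2844) = -2876*(-1/2844) = 719/711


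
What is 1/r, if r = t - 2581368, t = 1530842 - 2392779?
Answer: -1/3443305 ≈ -2.9042e-7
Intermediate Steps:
t = -861937
r = -3443305 (r = -861937 - 2581368 = -3443305)
1/r = 1/(-3443305) = -1/3443305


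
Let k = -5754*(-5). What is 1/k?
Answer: 1/28770 ≈ 3.4758e-5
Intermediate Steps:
k = 28770
1/k = 1/28770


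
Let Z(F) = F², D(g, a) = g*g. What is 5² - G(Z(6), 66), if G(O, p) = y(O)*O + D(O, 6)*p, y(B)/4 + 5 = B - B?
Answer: -84791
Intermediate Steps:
D(g, a) = g²
y(B) = -20 (y(B) = -20 + 4*(B - B) = -20 + 4*0 = -20 + 0 = -20)
G(O, p) = -20*O + p*O² (G(O, p) = -20*O + O²*p = -20*O + p*O²)
5² - G(Z(6), 66) = 5² - 6²*(-20 + 6²*66) = 25 - 36*(-20 + 36*66) = 25 - 36*(-20 + 2376) = 25 - 36*2356 = 25 - 1*84816 = 25 - 84816 = -84791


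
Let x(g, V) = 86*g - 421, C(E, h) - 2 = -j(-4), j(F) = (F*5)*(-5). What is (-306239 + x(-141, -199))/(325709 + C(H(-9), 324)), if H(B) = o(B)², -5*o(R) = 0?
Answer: -8174/8349 ≈ -0.97904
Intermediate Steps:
o(R) = 0 (o(R) = -⅕*0 = 0)
H(B) = 0 (H(B) = 0² = 0)
j(F) = -25*F (j(F) = (5*F)*(-5) = -25*F)
C(E, h) = -98 (C(E, h) = 2 - (-25)*(-4) = 2 - 1*100 = 2 - 100 = -98)
x(g, V) = -421 + 86*g
(-306239 + x(-141, -199))/(325709 + C(H(-9), 324)) = (-306239 + (-421 + 86*(-141)))/(325709 - 98) = (-306239 + (-421 - 12126))/325611 = (-306239 - 12547)*(1/325611) = -318786*1/325611 = -8174/8349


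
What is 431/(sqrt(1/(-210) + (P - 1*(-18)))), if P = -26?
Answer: -431*I*sqrt(210)/41 ≈ -152.34*I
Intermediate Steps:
431/(sqrt(1/(-210) + (P - 1*(-18)))) = 431/(sqrt(1/(-210) + (-26 - 1*(-18)))) = 431/(sqrt(-1/210 + (-26 + 18))) = 431/(sqrt(-1/210 - 8)) = 431/(sqrt(-1681/210)) = 431/((41*I*sqrt(210)/210)) = 431*(-I*sqrt(210)/41) = -431*I*sqrt(210)/41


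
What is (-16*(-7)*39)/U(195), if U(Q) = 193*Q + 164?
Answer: 4368/37799 ≈ 0.11556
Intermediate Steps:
U(Q) = 164 + 193*Q
(-16*(-7)*39)/U(195) = (-16*(-7)*39)/(164 + 193*195) = (112*39)/(164 + 37635) = 4368/37799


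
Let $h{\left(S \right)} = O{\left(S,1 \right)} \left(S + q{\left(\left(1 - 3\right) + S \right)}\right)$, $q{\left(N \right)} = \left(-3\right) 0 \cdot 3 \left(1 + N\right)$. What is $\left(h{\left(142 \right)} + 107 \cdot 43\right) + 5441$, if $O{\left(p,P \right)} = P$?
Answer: $10184$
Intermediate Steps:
$q{\left(N \right)} = 0$ ($q{\left(N \right)} = 0 \cdot 3 \left(1 + N\right) = 0 \left(1 + N\right) = 0$)
$h{\left(S \right)} = S$ ($h{\left(S \right)} = 1 \left(S + 0\right) = 1 S = S$)
$\left(h{\left(142 \right)} + 107 \cdot 43\right) + 5441 = \left(142 + 107 \cdot 43\right) + 5441 = \left(142 + 4601\right) + 5441 = 4743 + 5441 = 10184$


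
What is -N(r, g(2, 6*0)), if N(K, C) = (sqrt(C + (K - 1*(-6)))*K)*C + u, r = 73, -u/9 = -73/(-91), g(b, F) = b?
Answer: -118917/91 ≈ -1306.8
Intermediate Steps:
u = -657/91 (u = -(-657)/(-91) = -(-657)*(-1)/91 = -9*73/91 = -657/91 ≈ -7.2198)
N(K, C) = -657/91 + C*K*sqrt(6 + C + K) (N(K, C) = (sqrt(C + (K - 1*(-6)))*K)*C - 657/91 = (sqrt(C + (K + 6))*K)*C - 657/91 = (sqrt(C + (6 + K))*K)*C - 657/91 = (sqrt(6 + C + K)*K)*C - 657/91 = (K*sqrt(6 + C + K))*C - 657/91 = C*K*sqrt(6 + C + K) - 657/91 = -657/91 + C*K*sqrt(6 + C + K))
-N(r, g(2, 6*0)) = -(-657/91 + 2*73*sqrt(6 + 2 + 73)) = -(-657/91 + 2*73*sqrt(81)) = -(-657/91 + 2*73*9) = -(-657/91 + 1314) = -1*118917/91 = -118917/91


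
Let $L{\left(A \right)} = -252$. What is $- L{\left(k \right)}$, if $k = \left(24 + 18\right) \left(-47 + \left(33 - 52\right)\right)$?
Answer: $252$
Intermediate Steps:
$k = -2772$ ($k = 42 \left(-47 - 19\right) = 42 \left(-66\right) = -2772$)
$- L{\left(k \right)} = \left(-1\right) \left(-252\right) = 252$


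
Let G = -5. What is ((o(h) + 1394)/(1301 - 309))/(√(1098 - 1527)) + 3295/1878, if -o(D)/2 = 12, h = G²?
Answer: 3295/1878 - 685*I*√429/212784 ≈ 1.7545 - 0.066678*I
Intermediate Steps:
h = 25 (h = (-5)² = 25)
o(D) = -24 (o(D) = -2*12 = -24)
((o(h) + 1394)/(1301 - 309))/(√(1098 - 1527)) + 3295/1878 = ((-24 + 1394)/(1301 - 309))/(√(1098 - 1527)) + 3295/1878 = (1370/992)/(√(-429)) + 3295*(1/1878) = (1370*(1/992))/((I*√429)) + 3295/1878 = 685*(-I*√429/429)/496 + 3295/1878 = -685*I*√429/212784 + 3295/1878 = 3295/1878 - 685*I*√429/212784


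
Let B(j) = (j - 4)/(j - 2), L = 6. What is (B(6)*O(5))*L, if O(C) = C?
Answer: 15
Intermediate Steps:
B(j) = (-4 + j)/(-2 + j)
(B(6)*O(5))*L = (((-4 + 6)/(-2 + 6))*5)*6 = ((2/4)*5)*6 = (((¼)*2)*5)*6 = ((½)*5)*6 = (5/2)*6 = 15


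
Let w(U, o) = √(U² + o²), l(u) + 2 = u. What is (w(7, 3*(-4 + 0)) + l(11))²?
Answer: (9 + √193)² ≈ 524.06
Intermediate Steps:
l(u) = -2 + u
(w(7, 3*(-4 + 0)) + l(11))² = (√(7² + (3*(-4 + 0))²) + (-2 + 11))² = (√(49 + (3*(-4))²) + 9)² = (√(49 + (-12)²) + 9)² = (√(49 + 144) + 9)² = (√193 + 9)² = (9 + √193)²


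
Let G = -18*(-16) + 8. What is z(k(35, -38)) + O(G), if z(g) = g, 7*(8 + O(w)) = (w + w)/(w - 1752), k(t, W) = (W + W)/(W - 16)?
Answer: -114385/17199 ≈ -6.6507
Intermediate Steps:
k(t, W) = 2*W/(-16 + W) (k(t, W) = (2*W)/(-16 + W) = 2*W/(-16 + W))
G = 296 (G = 288 + 8 = 296)
O(w) = -8 + 2*w/(7*(-1752 + w)) (O(w) = -8 + ((w + w)/(w - 1752))/7 = -8 + ((2*w)/(-1752 + w))/7 = -8 + (2*w/(-1752 + w))/7 = -8 + 2*w/(7*(-1752 + w)))
z(k(35, -38)) + O(G) = 2*(-38)/(-16 - 38) + 6*(16352 - 9*296)/(7*(-1752 + 296)) = 2*(-38)/(-54) + (6/7)*(16352 - 2664)/(-1456) = 2*(-38)*(-1/54) + (6/7)*(-1/1456)*13688 = 38/27 - 5133/637 = -114385/17199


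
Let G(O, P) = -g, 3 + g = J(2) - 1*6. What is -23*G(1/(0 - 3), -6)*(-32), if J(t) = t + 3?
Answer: 2944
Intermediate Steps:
J(t) = 3 + t
g = -4 (g = -3 + ((3 + 2) - 1*6) = -3 + (5 - 6) = -3 - 1 = -4)
G(O, P) = 4 (G(O, P) = -1*(-4) = 4)
-23*G(1/(0 - 3), -6)*(-32) = -23*4*(-32) = -92*(-32) = 2944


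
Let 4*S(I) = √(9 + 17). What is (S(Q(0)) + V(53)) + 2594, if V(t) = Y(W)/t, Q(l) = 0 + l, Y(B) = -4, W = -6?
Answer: 137478/53 + √26/4 ≈ 2595.2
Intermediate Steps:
Q(l) = l
V(t) = -4/t
S(I) = √26/4 (S(I) = √(9 + 17)/4 = √26/4)
(S(Q(0)) + V(53)) + 2594 = (√26/4 - 4/53) + 2594 = (-4/53 + √26/4) + 2594 = 137478/53 + √26/4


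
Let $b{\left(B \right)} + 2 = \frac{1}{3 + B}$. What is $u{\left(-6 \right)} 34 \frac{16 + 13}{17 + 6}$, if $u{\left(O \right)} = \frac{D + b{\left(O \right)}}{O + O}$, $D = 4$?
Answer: $- \frac{2465}{414} \approx -5.9541$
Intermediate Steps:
$b{\left(B \right)} = -2 + \frac{1}{3 + B}$
$u{\left(O \right)} = \frac{4 + \frac{-5 - 2 O}{3 + O}}{2 O}$ ($u{\left(O \right)} = \frac{4 + \frac{-5 - 2 O}{3 + O}}{O + O} = \frac{4 + \frac{-5 - 2 O}{3 + O}}{2 O}$)
$u{\left(-6 \right)} 34 \frac{16 + 13}{17 + 6} = \frac{\frac{7}{2} - 6}{\left(-6\right) \left(3 - 6\right)} 34 \frac{16 + 13}{17 + 6} = \left(- \frac{1}{6}\right) \frac{1}{-3} \left(- \frac{5}{2}\right) 34 \cdot \frac{29}{23} = \left(- \frac{1}{6}\right) \left(- \frac{1}{3}\right) \left(- \frac{5}{2}\right) 34 \cdot 29 \cdot \frac{1}{23} = \left(- \frac{5}{36}\right) 34 \cdot \frac{29}{23} = \left(- \frac{85}{18}\right) \frac{29}{23} = - \frac{2465}{414}$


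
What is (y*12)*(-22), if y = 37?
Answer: -9768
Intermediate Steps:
(y*12)*(-22) = (37*12)*(-22) = 444*(-22) = -9768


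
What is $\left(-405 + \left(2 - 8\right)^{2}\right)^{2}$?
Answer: $136161$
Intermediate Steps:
$\left(-405 + \left(2 - 8\right)^{2}\right)^{2} = \left(-405 + \left(-6\right)^{2}\right)^{2} = \left(-405 + 36\right)^{2} = \left(-369\right)^{2} = 136161$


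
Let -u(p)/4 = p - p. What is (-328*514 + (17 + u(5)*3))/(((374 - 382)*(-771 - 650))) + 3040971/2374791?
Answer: -121920211499/8998874696 ≈ -13.548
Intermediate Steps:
u(p) = 0 (u(p) = -4*(p - p) = -4*0 = 0)
(-328*514 + (17 + u(5)*3))/(((374 - 382)*(-771 - 650))) + 3040971/2374791 = (-328*514 + (17 + 0*3))/(((374 - 382)*(-771 - 650))) + 3040971/2374791 = (-168592 + (17 + 0))/((-8*(-1421))) + 3040971*(1/2374791) = (-168592 + 17)/11368 + 1013657/791597 = -168575*1/11368 + 1013657/791597 = -168575/11368 + 1013657/791597 = -121920211499/8998874696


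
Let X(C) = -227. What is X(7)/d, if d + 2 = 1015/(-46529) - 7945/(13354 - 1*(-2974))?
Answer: 24636813032/272242407 ≈ 90.496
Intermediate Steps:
d = -272242407/108532216 (d = -2 + (1015/(-46529) - 7945/(13354 - 1*(-2974))) = -2 + (1015*(-1/46529) - 7945/(13354 + 2974)) = -2 + (-145/6647 - 7945/16328) = -2 - 55177975/108532216 = -272242407/108532216 ≈ -2.5084)
X(7)/d = -227/(-272242407/108532216) = -227*(-108532216/272242407) = 24636813032/272242407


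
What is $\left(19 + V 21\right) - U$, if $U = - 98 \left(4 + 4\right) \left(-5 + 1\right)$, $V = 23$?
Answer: $-2634$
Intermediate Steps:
$U = 3136$ ($U = - 98 \cdot 8 \left(-4\right) = \left(-98\right) \left(-32\right) = 3136$)
$\left(19 + V 21\right) - U = \left(19 + 23 \cdot 21\right) - 3136 = \left(19 + 483\right) - 3136 = 502 - 3136 = -2634$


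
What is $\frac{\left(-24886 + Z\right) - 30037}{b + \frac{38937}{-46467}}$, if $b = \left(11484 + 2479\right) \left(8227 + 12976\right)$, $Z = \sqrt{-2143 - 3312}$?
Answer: $- \frac{850702347}{4585634434142} + \frac{15489 i \sqrt{5455}}{4585634434142} \approx -0.00018551 + 2.4947 \cdot 10^{-7} i$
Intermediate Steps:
$Z = i \sqrt{5455}$ ($Z = \sqrt{-5455} = i \sqrt{5455} \approx 73.858 i$)
$b = 296057489$ ($b = 13963 \cdot 21203 = 296057489$)
$\frac{\left(-24886 + Z\right) - 30037}{b + \frac{38937}{-46467}} = \frac{\left(-24886 + i \sqrt{5455}\right) - 30037}{296057489 + \frac{38937}{-46467}} = \frac{-54923 + i \sqrt{5455}}{296057489 + 38937 \left(- \frac{1}{46467}\right)} = \frac{-54923 + i \sqrt{5455}}{296057489 - \frac{12979}{15489}} = \frac{-54923 + i \sqrt{5455}}{\frac{4585634434142}{15489}} = \left(-54923 + i \sqrt{5455}\right) \frac{15489}{4585634434142} = - \frac{850702347}{4585634434142} + \frac{15489 i \sqrt{5455}}{4585634434142}$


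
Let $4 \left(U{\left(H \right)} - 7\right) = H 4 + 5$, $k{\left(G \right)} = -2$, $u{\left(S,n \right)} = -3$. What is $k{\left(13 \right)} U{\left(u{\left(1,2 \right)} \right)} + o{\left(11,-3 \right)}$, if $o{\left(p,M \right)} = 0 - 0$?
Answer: $- \frac{21}{2} \approx -10.5$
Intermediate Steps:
$o{\left(p,M \right)} = 0$ ($o{\left(p,M \right)} = 0 + 0 = 0$)
$U{\left(H \right)} = \frac{33}{4} + H$ ($U{\left(H \right)} = 7 + \frac{H 4 + 5}{4} = 7 + \frac{4 H + 5}{4} = 7 + \frac{5 + 4 H}{4} = 7 + \left(\frac{5}{4} + H\right) = \frac{33}{4} + H$)
$k{\left(13 \right)} U{\left(u{\left(1,2 \right)} \right)} + o{\left(11,-3 \right)} = - 2 \left(\frac{33}{4} - 3\right) + 0 = \left(-2\right) \frac{21}{4} + 0 = - \frac{21}{2} + 0 = - \frac{21}{2}$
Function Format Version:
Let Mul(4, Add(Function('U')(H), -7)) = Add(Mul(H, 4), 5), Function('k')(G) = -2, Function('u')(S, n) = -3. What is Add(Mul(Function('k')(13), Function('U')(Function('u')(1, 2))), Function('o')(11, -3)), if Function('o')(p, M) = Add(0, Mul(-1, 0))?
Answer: Rational(-21, 2) ≈ -10.500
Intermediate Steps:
Function('o')(p, M) = 0 (Function('o')(p, M) = Add(0, 0) = 0)
Function('U')(H) = Add(Rational(33, 4), H) (Function('U')(H) = Add(7, Mul(Rational(1, 4), Add(Mul(H, 4), 5))) = Add(7, Mul(Rational(1, 4), Add(Mul(4, H), 5))) = Add(7, Mul(Rational(1, 4), Add(5, Mul(4, H)))) = Add(7, Add(Rational(5, 4), H)) = Add(Rational(33, 4), H))
Add(Mul(Function('k')(13), Function('U')(Function('u')(1, 2))), Function('o')(11, -3)) = Add(Mul(-2, Add(Rational(33, 4), -3)), 0) = Add(Mul(-2, Rational(21, 4)), 0) = Add(Rational(-21, 2), 0) = Rational(-21, 2)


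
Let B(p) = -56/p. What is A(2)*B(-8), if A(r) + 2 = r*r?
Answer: 14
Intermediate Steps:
A(r) = -2 + r² (A(r) = -2 + r*r = -2 + r²)
A(2)*B(-8) = (-2 + 2²)*(-56/(-8)) = (-2 + 4)*(-56*(-⅛)) = 2*7 = 14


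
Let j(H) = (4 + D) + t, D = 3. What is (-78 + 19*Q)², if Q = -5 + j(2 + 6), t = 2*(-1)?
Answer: 6084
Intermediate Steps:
t = -2
j(H) = 5 (j(H) = (4 + 3) - 2 = 7 - 2 = 5)
Q = 0 (Q = -5 + 5 = 0)
(-78 + 19*Q)² = (-78 + 19*0)² = (-78 + 0)² = (-78)² = 6084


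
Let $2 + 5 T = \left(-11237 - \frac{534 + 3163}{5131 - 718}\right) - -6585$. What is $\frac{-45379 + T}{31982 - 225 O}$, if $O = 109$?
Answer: $- \frac{1021829434}{164538705} \approx -6.2103$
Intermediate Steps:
$T = - \frac{20541799}{22065}$ ($T = - \frac{2}{5} + \frac{\left(-11237 - \frac{534 + 3163}{5131 - 718}\right) - -6585}{5} = - \frac{2}{5} + \frac{\left(-11237 - \frac{3697}{4413}\right) + 6585}{5} = - \frac{2}{5} + \frac{- \frac{49592578}{4413} + 6585}{5} = - \frac{2}{5} + \frac{1}{5} \left(- \frac{20532973}{4413}\right) = - \frac{2}{5} - \frac{20532973}{22065} = - \frac{20541799}{22065} \approx -930.97$)
$\frac{-45379 + T}{31982 - 225 O} = \frac{-45379 - \frac{20541799}{22065}}{31982 - 24525} = - \frac{1021829434}{22065 \left(31982 - 24525\right)} = - \frac{1021829434}{22065 \cdot 7457} = \left(- \frac{1021829434}{22065}\right) \frac{1}{7457} = - \frac{1021829434}{164538705}$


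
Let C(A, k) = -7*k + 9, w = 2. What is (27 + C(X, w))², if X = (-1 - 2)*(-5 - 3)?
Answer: 484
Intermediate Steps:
X = 24 (X = -3*(-8) = 24)
C(A, k) = 9 - 7*k
(27 + C(X, w))² = (27 + (9 - 7*2))² = (27 + (9 - 14))² = (27 - 5)² = 22² = 484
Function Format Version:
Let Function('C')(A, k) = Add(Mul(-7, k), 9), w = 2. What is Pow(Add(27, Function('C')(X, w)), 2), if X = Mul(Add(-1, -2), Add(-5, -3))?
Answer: 484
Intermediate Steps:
X = 24 (X = Mul(-3, -8) = 24)
Function('C')(A, k) = Add(9, Mul(-7, k))
Pow(Add(27, Function('C')(X, w)), 2) = Pow(Add(27, Add(9, Mul(-7, 2))), 2) = Pow(Add(27, Add(9, -14)), 2) = Pow(Add(27, -5), 2) = Pow(22, 2) = 484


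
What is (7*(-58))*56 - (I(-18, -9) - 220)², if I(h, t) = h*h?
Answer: -33552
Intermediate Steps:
I(h, t) = h²
(7*(-58))*56 - (I(-18, -9) - 220)² = (7*(-58))*56 - ((-18)² - 220)² = -406*56 - (324 - 220)² = -22736 - 1*104² = -22736 - 1*10816 = -22736 - 10816 = -33552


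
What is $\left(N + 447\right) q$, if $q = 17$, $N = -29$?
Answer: $7106$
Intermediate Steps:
$\left(N + 447\right) q = \left(-29 + 447\right) 17 = 418 \cdot 17 = 7106$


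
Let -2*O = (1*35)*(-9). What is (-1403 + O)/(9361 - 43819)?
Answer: 2491/68916 ≈ 0.036145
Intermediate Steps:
O = 315/2 (O = -1*35*(-9)/2 = -35*(-9)/2 = -½*(-315) = 315/2 ≈ 157.50)
(-1403 + O)/(9361 - 43819) = (-1403 + 315/2)/(9361 - 43819) = -2491/2/(-34458) = -2491/2*(-1/34458) = 2491/68916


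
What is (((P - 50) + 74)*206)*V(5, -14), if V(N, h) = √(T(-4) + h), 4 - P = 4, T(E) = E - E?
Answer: 4944*I*√14 ≈ 18499.0*I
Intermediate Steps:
T(E) = 0
P = 0 (P = 4 - 1*4 = 4 - 4 = 0)
V(N, h) = √h (V(N, h) = √(0 + h) = √h)
(((P - 50) + 74)*206)*V(5, -14) = (((0 - 50) + 74)*206)*√(-14) = ((-50 + 74)*206)*(I*√14) = (24*206)*(I*√14) = 4944*(I*√14) = 4944*I*√14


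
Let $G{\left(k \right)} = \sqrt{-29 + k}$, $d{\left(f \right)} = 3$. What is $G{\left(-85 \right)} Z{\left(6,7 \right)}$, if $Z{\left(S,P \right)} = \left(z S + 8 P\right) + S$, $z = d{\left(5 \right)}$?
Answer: $80 i \sqrt{114} \approx 854.17 i$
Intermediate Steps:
$z = 3$
$Z{\left(S,P \right)} = 4 S + 8 P$ ($Z{\left(S,P \right)} = \left(3 S + 8 P\right) + S = 4 S + 8 P$)
$G{\left(-85 \right)} Z{\left(6,7 \right)} = \sqrt{-29 - 85} \left(4 \cdot 6 + 8 \cdot 7\right) = \sqrt{-114} \left(24 + 56\right) = i \sqrt{114} \cdot 80 = 80 i \sqrt{114}$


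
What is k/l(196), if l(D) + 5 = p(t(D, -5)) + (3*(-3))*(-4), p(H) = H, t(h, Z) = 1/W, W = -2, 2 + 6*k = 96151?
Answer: 96149/183 ≈ 525.40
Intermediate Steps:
k = 96149/6 (k = -⅓ + (⅙)*96151 = -⅓ + 96151/6 = 96149/6 ≈ 16025.)
t(h, Z) = -½ (t(h, Z) = 1/(-2) = -½)
l(D) = 61/2 (l(D) = -5 + (-½ + (3*(-3))*(-4)) = -5 + (-½ - 9*(-4)) = -5 + (-½ + 36) = -5 + 71/2 = 61/2)
k/l(196) = 96149/(6*(61/2)) = (96149/6)*(2/61) = 96149/183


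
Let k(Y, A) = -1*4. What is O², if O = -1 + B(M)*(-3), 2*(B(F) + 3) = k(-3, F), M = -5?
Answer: 196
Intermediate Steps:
k(Y, A) = -4
B(F) = -5 (B(F) = -3 + (½)*(-4) = -3 - 2 = -5)
O = 14 (O = -1 - 5*(-3) = -1 + 15 = 14)
O² = 14² = 196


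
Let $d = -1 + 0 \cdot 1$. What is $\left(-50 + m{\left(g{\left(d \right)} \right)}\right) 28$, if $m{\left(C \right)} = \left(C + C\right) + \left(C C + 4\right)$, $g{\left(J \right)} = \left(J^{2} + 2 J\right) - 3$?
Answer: $-1064$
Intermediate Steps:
$d = -1$ ($d = -1 + 0 = -1$)
$g{\left(J \right)} = -3 + J^{2} + 2 J$
$m{\left(C \right)} = 4 + C^{2} + 2 C$ ($m{\left(C \right)} = 2 C + \left(C^{2} + 4\right) = 2 C + \left(4 + C^{2}\right) = 4 + C^{2} + 2 C$)
$\left(-50 + m{\left(g{\left(d \right)} \right)}\right) 28 = \left(-50 + \left(4 + \left(-3 + \left(-1\right)^{2} + 2 \left(-1\right)\right)^{2} + 2 \left(-3 + \left(-1\right)^{2} + 2 \left(-1\right)\right)\right)\right) 28 = \left(-50 + \left(4 + \left(-3 + 1 - 2\right)^{2} + 2 \left(-3 + 1 - 2\right)\right)\right) 28 = \left(-50 + \left(4 + \left(-4\right)^{2} + 2 \left(-4\right)\right)\right) 28 = \left(-50 + \left(4 + 16 - 8\right)\right) 28 = \left(-50 + 12\right) 28 = \left(-38\right) 28 = -1064$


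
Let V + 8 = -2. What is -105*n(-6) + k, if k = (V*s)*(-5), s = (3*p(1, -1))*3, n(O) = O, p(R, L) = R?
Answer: 1080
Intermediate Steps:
V = -10 (V = -8 - 2 = -10)
s = 9 (s = (3*1)*3 = 3*3 = 9)
k = 450 (k = -10*9*(-5) = -90*(-5) = 450)
-105*n(-6) + k = -105*(-6) + 450 = 630 + 450 = 1080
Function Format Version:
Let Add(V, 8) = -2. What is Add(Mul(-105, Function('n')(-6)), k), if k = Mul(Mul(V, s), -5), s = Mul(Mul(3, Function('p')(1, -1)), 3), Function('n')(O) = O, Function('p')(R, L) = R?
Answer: 1080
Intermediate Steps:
V = -10 (V = Add(-8, -2) = -10)
s = 9 (s = Mul(Mul(3, 1), 3) = Mul(3, 3) = 9)
k = 450 (k = Mul(Mul(-10, 9), -5) = Mul(-90, -5) = 450)
Add(Mul(-105, Function('n')(-6)), k) = Add(Mul(-105, -6), 450) = Add(630, 450) = 1080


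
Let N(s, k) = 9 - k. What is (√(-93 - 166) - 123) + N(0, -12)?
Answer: -102 + I*√259 ≈ -102.0 + 16.093*I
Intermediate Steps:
(√(-93 - 166) - 123) + N(0, -12) = (√(-93 - 166) - 123) + (9 - 1*(-12)) = (√(-259) - 123) + (9 + 12) = (I*√259 - 123) + 21 = (-123 + I*√259) + 21 = -102 + I*√259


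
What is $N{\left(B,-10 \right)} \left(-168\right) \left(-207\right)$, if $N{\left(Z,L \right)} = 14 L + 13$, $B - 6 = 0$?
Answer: $-4416552$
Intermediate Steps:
$B = 6$ ($B = 6 + 0 = 6$)
$N{\left(Z,L \right)} = 13 + 14 L$
$N{\left(B,-10 \right)} \left(-168\right) \left(-207\right) = \left(13 + 14 \left(-10\right)\right) \left(-168\right) \left(-207\right) = \left(13 - 140\right) \left(-168\right) \left(-207\right) = \left(-127\right) \left(-168\right) \left(-207\right) = 21336 \left(-207\right) = -4416552$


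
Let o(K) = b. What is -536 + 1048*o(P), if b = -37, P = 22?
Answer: -39312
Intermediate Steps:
o(K) = -37
-536 + 1048*o(P) = -536 + 1048*(-37) = -536 - 38776 = -39312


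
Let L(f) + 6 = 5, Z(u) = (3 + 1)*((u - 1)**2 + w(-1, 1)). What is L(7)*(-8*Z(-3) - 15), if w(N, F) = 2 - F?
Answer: 559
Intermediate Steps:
Z(u) = 4 + 4*(-1 + u)**2 (Z(u) = (3 + 1)*((u - 1)**2 + (2 - 1*1)) = 4*((-1 + u)**2 + (2 - 1)) = 4*((-1 + u)**2 + 1) = 4*(1 + (-1 + u)**2) = 4 + 4*(-1 + u)**2)
L(f) = -1 (L(f) = -6 + 5 = -1)
L(7)*(-8*Z(-3) - 15) = -(-8*(4 + 4*(-1 - 3)**2) - 15) = -(-8*(4 + 4*(-4)**2) - 15) = -(-8*(4 + 4*16) - 15) = -(-8*(4 + 64) - 15) = -(-8*68 - 15) = -(-544 - 15) = -1*(-559) = 559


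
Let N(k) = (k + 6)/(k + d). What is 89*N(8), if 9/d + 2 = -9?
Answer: 13706/79 ≈ 173.49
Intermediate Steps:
d = -9/11 (d = 9/(-2 - 9) = 9/(-11) = 9*(-1/11) = -9/11 ≈ -0.81818)
N(k) = (6 + k)/(-9/11 + k) (N(k) = (k + 6)/(k - 9/11) = (6 + k)/(-9/11 + k))
89*N(8) = 89*(11*(6 + 8)/(-9 + 11*8)) = 89*(11*14/(-9 + 88)) = 89*(11*14/79) = 89*(11*(1/79)*14) = 89*(154/79) = 13706/79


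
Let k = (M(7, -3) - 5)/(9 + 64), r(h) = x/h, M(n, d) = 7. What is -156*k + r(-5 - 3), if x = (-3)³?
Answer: -525/584 ≈ -0.89897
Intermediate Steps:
x = -27
r(h) = -27/h
k = 2/73 (k = (7 - 5)/(9 + 64) = 2/73 ≈ 0.027397)
-156*k + r(-5 - 3) = -156*2/73 - 27/(-5 - 3) = -312/73 - 27/(-8) = -312/73 - 27*(-⅛) = -312/73 + 27/8 = -525/584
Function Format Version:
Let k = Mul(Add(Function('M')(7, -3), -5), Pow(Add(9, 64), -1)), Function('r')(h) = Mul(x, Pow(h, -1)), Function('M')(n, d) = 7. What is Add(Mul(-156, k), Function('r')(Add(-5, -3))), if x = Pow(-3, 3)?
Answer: Rational(-525, 584) ≈ -0.89897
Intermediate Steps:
x = -27
Function('r')(h) = Mul(-27, Pow(h, -1))
k = Rational(2, 73) (k = Mul(Add(7, -5), Pow(Add(9, 64), -1)) = Mul(2, Pow(73, -1)) = Mul(2, Rational(1, 73)) = Rational(2, 73) ≈ 0.027397)
Add(Mul(-156, k), Function('r')(Add(-5, -3))) = Add(Mul(-156, Rational(2, 73)), Mul(-27, Pow(Add(-5, -3), -1))) = Add(Rational(-312, 73), Mul(-27, Pow(-8, -1))) = Add(Rational(-312, 73), Mul(-27, Rational(-1, 8))) = Add(Rational(-312, 73), Rational(27, 8)) = Rational(-525, 584)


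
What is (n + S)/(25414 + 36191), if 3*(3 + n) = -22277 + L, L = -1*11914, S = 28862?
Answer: 17462/61605 ≈ 0.28345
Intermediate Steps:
L = -11914
n = -11400 (n = -3 + (-22277 - 11914)/3 = -3 + (⅓)*(-34191) = -3 - 11397 = -11400)
(n + S)/(25414 + 36191) = (-11400 + 28862)/(25414 + 36191) = 17462/61605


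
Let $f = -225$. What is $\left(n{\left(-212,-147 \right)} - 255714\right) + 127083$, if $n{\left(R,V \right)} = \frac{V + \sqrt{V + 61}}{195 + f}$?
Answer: $- \frac{1286261}{10} - \frac{i \sqrt{86}}{30} \approx -1.2863 \cdot 10^{5} - 0.30912 i$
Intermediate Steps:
$n{\left(R,V \right)} = - \frac{V}{30} - \frac{\sqrt{61 + V}}{30}$ ($n{\left(R,V \right)} = \frac{V + \sqrt{V + 61}}{195 - 225} = \frac{V + \sqrt{61 + V}}{-30} = \left(V + \sqrt{61 + V}\right) \left(- \frac{1}{30}\right) = - \frac{V}{30} - \frac{\sqrt{61 + V}}{30}$)
$\left(n{\left(-212,-147 \right)} - 255714\right) + 127083 = \left(\left(\left(- \frac{1}{30}\right) \left(-147\right) - \frac{\sqrt{61 - 147}}{30}\right) - 255714\right) + 127083 = \left(\left(\frac{49}{10} - \frac{\sqrt{-86}}{30}\right) - 255714\right) + 127083 = \left(\left(\frac{49}{10} - \frac{i \sqrt{86}}{30}\right) - 255714\right) + 127083 = \left(- \frac{2557091}{10} - \frac{i \sqrt{86}}{30}\right) + 127083 = - \frac{1286261}{10} - \frac{i \sqrt{86}}{30}$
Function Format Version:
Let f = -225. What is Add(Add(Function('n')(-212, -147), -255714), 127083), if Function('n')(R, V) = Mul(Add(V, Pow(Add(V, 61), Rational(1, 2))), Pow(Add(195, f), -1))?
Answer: Add(Rational(-1286261, 10), Mul(Rational(-1, 30), I, Pow(86, Rational(1, 2)))) ≈ Add(-1.2863e+5, Mul(-0.30912, I))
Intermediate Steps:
Function('n')(R, V) = Add(Mul(Rational(-1, 30), V), Mul(Rational(-1, 30), Pow(Add(61, V), Rational(1, 2)))) (Function('n')(R, V) = Mul(Add(V, Pow(Add(V, 61), Rational(1, 2))), Pow(Add(195, -225), -1)) = Mul(Add(V, Pow(Add(61, V), Rational(1, 2))), Pow(-30, -1)) = Mul(Add(V, Pow(Add(61, V), Rational(1, 2))), Rational(-1, 30)) = Add(Mul(Rational(-1, 30), V), Mul(Rational(-1, 30), Pow(Add(61, V), Rational(1, 2)))))
Add(Add(Function('n')(-212, -147), -255714), 127083) = Add(Add(Add(Mul(Rational(-1, 30), -147), Mul(Rational(-1, 30), Pow(Add(61, -147), Rational(1, 2)))), -255714), 127083) = Add(Add(Add(Rational(49, 10), Mul(Rational(-1, 30), Pow(-86, Rational(1, 2)))), -255714), 127083) = Add(Add(Add(Rational(49, 10), Mul(Rational(-1, 30), Mul(I, Pow(86, Rational(1, 2))))), -255714), 127083) = Add(Add(Add(Rational(49, 10), Mul(Rational(-1, 30), I, Pow(86, Rational(1, 2)))), -255714), 127083) = Add(Add(Rational(-2557091, 10), Mul(Rational(-1, 30), I, Pow(86, Rational(1, 2)))), 127083) = Add(Rational(-1286261, 10), Mul(Rational(-1, 30), I, Pow(86, Rational(1, 2))))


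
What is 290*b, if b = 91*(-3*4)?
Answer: -316680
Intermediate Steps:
b = -1092 (b = 91*(-12) = -1092)
290*b = 290*(-1092) = -316680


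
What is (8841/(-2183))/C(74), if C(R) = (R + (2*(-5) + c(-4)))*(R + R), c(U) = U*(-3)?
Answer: -8841/24554384 ≈ -0.00036006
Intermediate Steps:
c(U) = -3*U
C(R) = 2*R*(2 + R) (C(R) = (R + (2*(-5) - 3*(-4)))*(R + R) = (R + (-10 + 12))*(2*R) = (R + 2)*(2*R) = (2 + R)*(2*R) = 2*R*(2 + R))
(8841/(-2183))/C(74) = (8841/(-2183))/((2*74*(2 + 74))) = (8841*(-1/2183))/((2*74*76)) = -8841/2183/11248 = -8841/2183*1/11248 = -8841/24554384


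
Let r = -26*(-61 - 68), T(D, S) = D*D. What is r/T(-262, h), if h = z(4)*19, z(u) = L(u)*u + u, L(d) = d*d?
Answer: 1677/34322 ≈ 0.048861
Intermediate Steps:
L(d) = d**2
z(u) = u + u**3 (z(u) = u**2*u + u = u**3 + u = u + u**3)
h = 1292 (h = (4 + 4**3)*19 = (4 + 64)*19 = 68*19 = 1292)
T(D, S) = D**2
r = 3354 (r = -26*(-129) = 3354)
r/T(-262, h) = 3354/((-262)**2) = 3354/68644 = 3354*(1/68644) = 1677/34322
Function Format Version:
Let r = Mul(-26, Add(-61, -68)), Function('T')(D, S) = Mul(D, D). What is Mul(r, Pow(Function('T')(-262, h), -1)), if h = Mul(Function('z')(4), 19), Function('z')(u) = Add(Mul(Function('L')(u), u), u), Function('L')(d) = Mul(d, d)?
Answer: Rational(1677, 34322) ≈ 0.048861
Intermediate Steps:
Function('L')(d) = Pow(d, 2)
Function('z')(u) = Add(u, Pow(u, 3)) (Function('z')(u) = Add(Mul(Pow(u, 2), u), u) = Add(Pow(u, 3), u) = Add(u, Pow(u, 3)))
h = 1292 (h = Mul(Add(4, Pow(4, 3)), 19) = Mul(Add(4, 64), 19) = Mul(68, 19) = 1292)
Function('T')(D, S) = Pow(D, 2)
r = 3354 (r = Mul(-26, -129) = 3354)
Mul(r, Pow(Function('T')(-262, h), -1)) = Mul(3354, Pow(Pow(-262, 2), -1)) = Mul(3354, Pow(68644, -1)) = Mul(3354, Rational(1, 68644)) = Rational(1677, 34322)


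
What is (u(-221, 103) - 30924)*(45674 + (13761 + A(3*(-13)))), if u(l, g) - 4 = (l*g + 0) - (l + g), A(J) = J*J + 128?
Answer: -3271964460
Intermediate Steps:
A(J) = 128 + J² (A(J) = J² + 128 = 128 + J²)
u(l, g) = 4 - g - l + g*l (u(l, g) = 4 + ((l*g + 0) - (l + g)) = 4 + ((g*l + 0) - (g + l)) = 4 + (g*l + (-g - l)) = 4 + (-g - l + g*l) = 4 - g - l + g*l)
(u(-221, 103) - 30924)*(45674 + (13761 + A(3*(-13)))) = ((4 - 1*103 - 1*(-221) + 103*(-221)) - 30924)*(45674 + (13761 + (128 + (3*(-13))²))) = ((4 - 103 + 221 - 22763) - 30924)*(45674 + (13761 + (128 + (-39)²))) = (-22641 - 30924)*(45674 + (13761 + (128 + 1521))) = -53565*(45674 + (13761 + 1649)) = -53565*(45674 + 15410) = -53565*61084 = -3271964460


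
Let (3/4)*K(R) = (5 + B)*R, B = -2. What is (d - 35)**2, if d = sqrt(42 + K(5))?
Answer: (35 - sqrt(62))**2 ≈ 735.82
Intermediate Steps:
K(R) = 4*R (K(R) = 4*((5 - 2)*R)/3 = 4*(3*R)/3 = 4*R)
d = sqrt(62) (d = sqrt(42 + 4*5) = sqrt(42 + 20) = sqrt(62) ≈ 7.8740)
(d - 35)**2 = (sqrt(62) - 35)**2 = (-35 + sqrt(62))**2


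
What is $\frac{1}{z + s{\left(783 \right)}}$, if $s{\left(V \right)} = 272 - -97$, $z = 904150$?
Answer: $\frac{1}{904519} \approx 1.1056 \cdot 10^{-6}$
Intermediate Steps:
$s{\left(V \right)} = 369$ ($s{\left(V \right)} = 272 + 97 = 369$)
$\frac{1}{z + s{\left(783 \right)}} = \frac{1}{904150 + 369} = \frac{1}{904519}$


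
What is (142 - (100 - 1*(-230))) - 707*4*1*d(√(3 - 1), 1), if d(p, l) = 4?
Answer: -11500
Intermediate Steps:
(142 - (100 - 1*(-230))) - 707*4*1*d(√(3 - 1), 1) = (142 - (100 - 1*(-230))) - 707*4*1*4 = (142 - (100 + 230)) - 2828*4 = (142 - 1*330) - 707*16 = (142 - 330) - 11312 = -188 - 11312 = -11500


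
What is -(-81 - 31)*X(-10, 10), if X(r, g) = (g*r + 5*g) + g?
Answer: -4480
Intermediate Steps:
X(r, g) = 6*g + g*r (X(r, g) = (5*g + g*r) + g = 6*g + g*r)
-(-81 - 31)*X(-10, 10) = -(-81 - 31)*10*(6 - 10) = -(-112)*10*(-4) = -(-112)*(-40) = -1*4480 = -4480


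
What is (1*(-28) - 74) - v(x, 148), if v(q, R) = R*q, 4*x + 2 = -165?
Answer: 6077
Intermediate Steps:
x = -167/4 (x = -1/2 + (1/4)*(-165) = -1/2 - 165/4 = -167/4 ≈ -41.750)
(1*(-28) - 74) - v(x, 148) = (1*(-28) - 74) - 148*(-167)/4 = (-28 - 74) - 1*(-6179) = -102 + 6179 = 6077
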